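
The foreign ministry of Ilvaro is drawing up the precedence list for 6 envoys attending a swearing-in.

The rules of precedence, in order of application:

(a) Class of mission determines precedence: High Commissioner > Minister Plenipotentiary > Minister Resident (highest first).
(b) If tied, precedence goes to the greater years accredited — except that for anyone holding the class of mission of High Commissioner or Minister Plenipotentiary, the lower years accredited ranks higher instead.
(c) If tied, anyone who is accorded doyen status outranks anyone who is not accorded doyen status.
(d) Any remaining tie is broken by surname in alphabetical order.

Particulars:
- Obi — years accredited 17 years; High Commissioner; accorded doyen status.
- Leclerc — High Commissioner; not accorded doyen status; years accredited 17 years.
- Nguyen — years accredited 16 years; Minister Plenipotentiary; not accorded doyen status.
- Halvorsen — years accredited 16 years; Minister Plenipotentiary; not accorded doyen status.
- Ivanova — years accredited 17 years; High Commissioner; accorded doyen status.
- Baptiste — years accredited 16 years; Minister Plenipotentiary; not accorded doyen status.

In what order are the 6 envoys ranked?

Ivanova, Obi, Leclerc, Baptiste, Halvorsen, Nguyen

By class of mission: Ivanova, Obi and Leclerc (High Commissioner); then Baptiste, Halvorsen and Nguyen (Minister Plenipotentiary).
Ivanova, Obi and Leclerc all have years accredited 17 years, so the next rule applies.
Among Ivanova, Obi and Leclerc, accorded doyen status before not accorded doyen status: Ivanova and Obi (accorded doyen status) before Leclerc (not accorded doyen status).
Among Ivanova and Obi, alphabetically by surname: Ivanova before Obi.
Baptiste, Halvorsen and Nguyen all have years accredited 16 years, so the next rule applies.
Baptiste, Halvorsen and Nguyen are each not accorded doyen status, so the next rule applies.
Among Baptiste, Halvorsen and Nguyen, alphabetically by surname: Baptiste before Halvorsen before Nguyen.
Full order: Ivanova, Obi, Leclerc, Baptiste, Halvorsen, Nguyen.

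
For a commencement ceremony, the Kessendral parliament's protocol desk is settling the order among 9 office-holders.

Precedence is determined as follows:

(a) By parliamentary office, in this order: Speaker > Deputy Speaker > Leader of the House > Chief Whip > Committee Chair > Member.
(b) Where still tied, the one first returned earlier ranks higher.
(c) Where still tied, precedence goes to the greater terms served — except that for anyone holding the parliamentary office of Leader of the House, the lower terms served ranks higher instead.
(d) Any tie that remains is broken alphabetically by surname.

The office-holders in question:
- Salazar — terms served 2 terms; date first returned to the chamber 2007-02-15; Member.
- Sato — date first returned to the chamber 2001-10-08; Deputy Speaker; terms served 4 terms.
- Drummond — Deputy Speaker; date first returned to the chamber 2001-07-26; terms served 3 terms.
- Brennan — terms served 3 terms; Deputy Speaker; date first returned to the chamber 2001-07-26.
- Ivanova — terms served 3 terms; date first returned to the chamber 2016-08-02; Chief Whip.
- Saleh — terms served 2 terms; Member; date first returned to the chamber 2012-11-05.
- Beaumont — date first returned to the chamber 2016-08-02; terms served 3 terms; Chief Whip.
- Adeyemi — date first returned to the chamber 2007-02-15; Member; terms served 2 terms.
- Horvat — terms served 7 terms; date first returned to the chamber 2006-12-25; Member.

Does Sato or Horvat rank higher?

Sato

By parliamentary office: Brennan, Drummond and Sato (Deputy Speaker); then Beaumont and Ivanova (Chief Whip); then Horvat, Adeyemi, Salazar and Saleh (Member).
Among Brennan, Drummond and Sato, by date first returned to the chamber (earlier first): Brennan and Drummond (2001-07-26) before Sato (2001-10-08).
Brennan and Drummond both have terms served 3 terms, so the next rule applies.
Among Brennan and Drummond, alphabetically by surname: Brennan before Drummond.
Beaumont and Ivanova both have date first returned to the chamber 2016-08-02, so the next rule applies.
Beaumont and Ivanova both have terms served 3 terms, so the next rule applies.
Among Beaumont and Ivanova, alphabetically by surname: Beaumont before Ivanova.
Among Horvat, Adeyemi, Salazar and Saleh, by date first returned to the chamber (earlier first): Horvat (2006-12-25) before Adeyemi and Salazar (2007-02-15) before Saleh (2012-11-05).
Adeyemi and Salazar both have terms served 2 terms, so the next rule applies.
Among Adeyemi and Salazar, alphabetically by surname: Adeyemi before Salazar.
So Sato takes precedence.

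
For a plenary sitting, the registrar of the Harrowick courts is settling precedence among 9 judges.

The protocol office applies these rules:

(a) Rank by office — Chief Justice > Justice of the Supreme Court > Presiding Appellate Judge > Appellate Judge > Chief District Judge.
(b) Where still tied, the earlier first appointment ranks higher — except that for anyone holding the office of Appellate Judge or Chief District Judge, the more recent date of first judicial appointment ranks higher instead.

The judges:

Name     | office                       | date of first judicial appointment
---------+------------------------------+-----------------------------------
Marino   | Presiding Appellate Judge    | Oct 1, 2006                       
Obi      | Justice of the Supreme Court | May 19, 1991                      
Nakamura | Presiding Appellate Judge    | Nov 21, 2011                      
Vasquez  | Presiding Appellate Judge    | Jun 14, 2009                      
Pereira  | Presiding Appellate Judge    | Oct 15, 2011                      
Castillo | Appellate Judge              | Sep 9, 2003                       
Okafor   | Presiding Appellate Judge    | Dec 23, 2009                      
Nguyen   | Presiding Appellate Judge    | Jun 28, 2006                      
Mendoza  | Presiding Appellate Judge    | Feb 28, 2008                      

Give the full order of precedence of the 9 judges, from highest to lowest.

By office: Obi (Justice of the Supreme Court); then Nguyen, Marino, Mendoza, Vasquez, Okafor, Pereira and Nakamura (Presiding Appellate Judge); then Castillo (Appellate Judge).
Among Nguyen, Marino, Mendoza, Vasquez, Okafor, Pereira and Nakamura, by date of first judicial appointment (earlier first): Nguyen (Jun 28, 2006) before Marino (Oct 1, 2006) before Mendoza (Feb 28, 2008) before Vasquez (Jun 14, 2009) before Okafor (Dec 23, 2009) before Pereira (Oct 15, 2011) before Nakamura (Nov 21, 2011).
Full order: Obi, Nguyen, Marino, Mendoza, Vasquez, Okafor, Pereira, Nakamura, Castillo.

Obi, Nguyen, Marino, Mendoza, Vasquez, Okafor, Pereira, Nakamura, Castillo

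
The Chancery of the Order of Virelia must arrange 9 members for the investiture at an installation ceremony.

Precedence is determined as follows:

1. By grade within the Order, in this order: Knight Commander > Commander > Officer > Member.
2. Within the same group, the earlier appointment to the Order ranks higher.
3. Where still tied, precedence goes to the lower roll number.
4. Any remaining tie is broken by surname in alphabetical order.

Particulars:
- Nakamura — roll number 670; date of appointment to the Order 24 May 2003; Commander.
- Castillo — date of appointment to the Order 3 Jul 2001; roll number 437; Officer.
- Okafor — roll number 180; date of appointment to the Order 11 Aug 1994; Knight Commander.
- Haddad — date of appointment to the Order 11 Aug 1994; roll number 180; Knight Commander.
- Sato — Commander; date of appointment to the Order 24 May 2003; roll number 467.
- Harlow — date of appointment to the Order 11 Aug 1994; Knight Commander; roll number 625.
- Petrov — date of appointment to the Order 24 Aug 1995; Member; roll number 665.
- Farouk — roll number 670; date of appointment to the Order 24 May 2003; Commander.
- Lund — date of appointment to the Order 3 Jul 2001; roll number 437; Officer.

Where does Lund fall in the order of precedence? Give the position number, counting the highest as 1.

8

By grade within the Order: Haddad, Okafor and Harlow (Knight Commander); then Sato, Farouk and Nakamura (Commander); then Castillo and Lund (Officer); then Petrov (Member).
Haddad, Okafor and Harlow all have date of appointment to the Order 11 Aug 1994, so the next rule applies.
Among Haddad, Okafor and Harlow, by roll number (lower first): Haddad and Okafor (180) before Harlow (625).
Among Haddad and Okafor, alphabetically by surname: Haddad before Okafor.
Sato, Farouk and Nakamura all have date of appointment to the Order 24 May 2003, so the next rule applies.
Among Sato, Farouk and Nakamura, by roll number (lower first): Sato (467) before Farouk and Nakamura (670).
Among Farouk and Nakamura, alphabetically by surname: Farouk before Nakamura.
Castillo and Lund both have date of appointment to the Order 3 Jul 2001, so the next rule applies.
Castillo and Lund both have roll number 437, so the next rule applies.
Among Castillo and Lund, alphabetically by surname: Castillo before Lund.
Order: Haddad, Okafor, Harlow, Sato, Farouk, Nakamura, Castillo, Lund, Petrov. So position 8.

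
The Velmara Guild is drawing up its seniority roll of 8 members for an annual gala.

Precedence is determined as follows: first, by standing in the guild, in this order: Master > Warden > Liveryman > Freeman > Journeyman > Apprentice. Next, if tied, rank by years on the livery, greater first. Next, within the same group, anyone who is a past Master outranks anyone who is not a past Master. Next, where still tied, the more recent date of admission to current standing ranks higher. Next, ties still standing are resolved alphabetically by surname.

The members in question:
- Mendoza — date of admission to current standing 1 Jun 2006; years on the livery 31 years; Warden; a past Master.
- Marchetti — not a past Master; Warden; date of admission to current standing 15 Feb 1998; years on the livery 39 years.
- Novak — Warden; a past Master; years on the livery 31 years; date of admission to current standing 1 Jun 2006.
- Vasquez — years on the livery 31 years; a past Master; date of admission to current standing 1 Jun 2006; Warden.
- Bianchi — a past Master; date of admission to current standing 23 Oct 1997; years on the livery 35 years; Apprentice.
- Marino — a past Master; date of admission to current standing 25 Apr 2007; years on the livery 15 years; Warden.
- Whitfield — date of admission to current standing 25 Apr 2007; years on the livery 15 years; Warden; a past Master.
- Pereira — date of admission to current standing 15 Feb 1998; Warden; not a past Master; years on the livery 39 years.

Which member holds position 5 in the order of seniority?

Vasquez

By standing in the guild: Marchetti, Pereira, Mendoza, Novak, Vasquez, Marino and Whitfield (Warden); then Bianchi (Apprentice).
Among Marchetti, Pereira, Mendoza, Novak, Vasquez, Marino and Whitfield, by years on the livery (higher first): Marchetti and Pereira (39 years) before Mendoza, Novak and Vasquez (31 years) before Marino and Whitfield (15 years).
Marchetti and Pereira are each not a past Master, so the next rule applies.
Marchetti and Pereira both have date of admission to current standing 15 Feb 1998, so the next rule applies.
Among Marchetti and Pereira, alphabetically by surname: Marchetti before Pereira.
Mendoza, Novak and Vasquez are each a past Master, so the next rule applies.
Mendoza, Novak and Vasquez all have date of admission to current standing 1 Jun 2006, so the next rule applies.
Among Mendoza, Novak and Vasquez, alphabetically by surname: Mendoza before Novak before Vasquez.
Marino and Whitfield are each a past Master, so the next rule applies.
Marino and Whitfield both have date of admission to current standing 25 Apr 2007, so the next rule applies.
Among Marino and Whitfield, alphabetically by surname: Marino before Whitfield.
Order: Marchetti, Pereira, Mendoza, Novak, Vasquez, Marino, Whitfield, Bianchi.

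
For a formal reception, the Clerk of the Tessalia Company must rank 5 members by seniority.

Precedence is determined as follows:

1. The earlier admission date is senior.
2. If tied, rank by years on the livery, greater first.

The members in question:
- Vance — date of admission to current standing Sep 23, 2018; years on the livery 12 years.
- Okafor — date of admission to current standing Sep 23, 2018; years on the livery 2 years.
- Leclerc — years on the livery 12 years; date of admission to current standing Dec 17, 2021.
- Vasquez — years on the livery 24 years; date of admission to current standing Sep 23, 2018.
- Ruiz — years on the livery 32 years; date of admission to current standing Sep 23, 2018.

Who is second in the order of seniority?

By date of admission to current standing (earlier first): Ruiz, Vasquez, Vance and Okafor (each Sep 23, 2018); then Leclerc (Dec 17, 2021).
Among Ruiz, Vasquez, Vance and Okafor, by years on the livery (higher first): Ruiz (32 years) before Vasquez (24 years) before Vance (12 years) before Okafor (2 years).
Order: Ruiz, Vasquez, Vance, Okafor, Leclerc.

Vasquez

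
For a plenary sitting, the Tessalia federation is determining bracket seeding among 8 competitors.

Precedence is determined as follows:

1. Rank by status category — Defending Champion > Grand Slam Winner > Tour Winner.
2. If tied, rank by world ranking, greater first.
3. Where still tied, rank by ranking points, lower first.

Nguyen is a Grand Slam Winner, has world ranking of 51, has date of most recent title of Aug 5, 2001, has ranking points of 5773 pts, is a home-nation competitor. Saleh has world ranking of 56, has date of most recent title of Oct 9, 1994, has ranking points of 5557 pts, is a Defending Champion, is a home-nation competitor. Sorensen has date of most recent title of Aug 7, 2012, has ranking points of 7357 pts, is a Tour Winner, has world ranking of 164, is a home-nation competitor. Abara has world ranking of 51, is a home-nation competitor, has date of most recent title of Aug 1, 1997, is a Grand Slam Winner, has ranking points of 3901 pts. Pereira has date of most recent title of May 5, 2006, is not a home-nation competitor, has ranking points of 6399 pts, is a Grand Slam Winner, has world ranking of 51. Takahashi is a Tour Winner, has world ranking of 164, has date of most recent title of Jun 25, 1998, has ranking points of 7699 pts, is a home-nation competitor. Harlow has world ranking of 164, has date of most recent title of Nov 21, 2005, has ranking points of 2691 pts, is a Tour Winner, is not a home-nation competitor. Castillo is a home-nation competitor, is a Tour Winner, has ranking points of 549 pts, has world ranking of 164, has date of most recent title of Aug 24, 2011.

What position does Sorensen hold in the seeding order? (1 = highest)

7

By status category: Saleh (Defending Champion); then Abara, Nguyen and Pereira (Grand Slam Winner); then Castillo, Harlow, Sorensen and Takahashi (Tour Winner).
Abara, Nguyen and Pereira all have world ranking 51, so the next rule applies.
Among Abara, Nguyen and Pereira, by ranking points (lower first): Abara (3901 pts) before Nguyen (5773 pts) before Pereira (6399 pts).
Castillo, Harlow, Sorensen and Takahashi all have world ranking 164, so the next rule applies.
Among Castillo, Harlow, Sorensen and Takahashi, by ranking points (lower first): Castillo (549 pts) before Harlow (2691 pts) before Sorensen (7357 pts) before Takahashi (7699 pts).
Order: Saleh, Abara, Nguyen, Pereira, Castillo, Harlow, Sorensen, Takahashi. So position 7.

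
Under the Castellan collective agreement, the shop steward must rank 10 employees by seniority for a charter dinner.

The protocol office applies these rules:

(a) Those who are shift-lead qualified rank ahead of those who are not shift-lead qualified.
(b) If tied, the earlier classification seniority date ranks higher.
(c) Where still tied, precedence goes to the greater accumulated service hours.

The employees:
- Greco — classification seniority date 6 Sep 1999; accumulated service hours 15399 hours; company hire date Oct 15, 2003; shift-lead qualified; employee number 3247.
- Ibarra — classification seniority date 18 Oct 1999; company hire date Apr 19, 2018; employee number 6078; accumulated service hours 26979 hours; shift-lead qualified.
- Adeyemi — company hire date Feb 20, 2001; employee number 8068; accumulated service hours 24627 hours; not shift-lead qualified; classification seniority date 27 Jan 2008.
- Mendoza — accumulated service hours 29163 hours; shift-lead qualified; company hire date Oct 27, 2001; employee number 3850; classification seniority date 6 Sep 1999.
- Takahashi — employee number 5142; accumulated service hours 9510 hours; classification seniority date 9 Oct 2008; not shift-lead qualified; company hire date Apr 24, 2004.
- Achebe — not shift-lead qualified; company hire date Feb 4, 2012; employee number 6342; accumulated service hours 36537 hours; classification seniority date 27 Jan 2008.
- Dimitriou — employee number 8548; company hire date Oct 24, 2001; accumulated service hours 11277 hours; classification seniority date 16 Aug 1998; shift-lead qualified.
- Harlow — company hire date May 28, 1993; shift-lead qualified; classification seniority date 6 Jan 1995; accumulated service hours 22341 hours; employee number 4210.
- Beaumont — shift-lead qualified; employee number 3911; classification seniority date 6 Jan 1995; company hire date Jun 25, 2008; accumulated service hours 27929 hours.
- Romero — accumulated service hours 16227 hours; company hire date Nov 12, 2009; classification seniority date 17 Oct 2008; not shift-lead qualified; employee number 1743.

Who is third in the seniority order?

Dimitriou

By the first rule: Beaumont, Harlow, Dimitriou, Mendoza, Greco and Ibarra (each shift-lead qualified); then Achebe, Adeyemi, Takahashi and Romero (each not shift-lead qualified).
Among Beaumont, Harlow, Dimitriou, Mendoza, Greco and Ibarra, by classification seniority date (earlier first): Beaumont and Harlow (6 Jan 1995) before Dimitriou (16 Aug 1998) before Mendoza and Greco (6 Sep 1999) before Ibarra (18 Oct 1999).
Among Beaumont and Harlow, by accumulated service hours (higher first): Beaumont (27929 hours) before Harlow (22341 hours).
Among Mendoza and Greco, by accumulated service hours (higher first): Mendoza (29163 hours) before Greco (15399 hours).
Among Achebe, Adeyemi, Takahashi and Romero, by classification seniority date (earlier first): Achebe and Adeyemi (27 Jan 2008) before Takahashi (9 Oct 2008) before Romero (17 Oct 2008).
Among Achebe and Adeyemi, by accumulated service hours (higher first): Achebe (36537 hours) before Adeyemi (24627 hours).
Order: Beaumont, Harlow, Dimitriou, Mendoza, Greco, Ibarra, Achebe, Adeyemi, Takahashi, Romero.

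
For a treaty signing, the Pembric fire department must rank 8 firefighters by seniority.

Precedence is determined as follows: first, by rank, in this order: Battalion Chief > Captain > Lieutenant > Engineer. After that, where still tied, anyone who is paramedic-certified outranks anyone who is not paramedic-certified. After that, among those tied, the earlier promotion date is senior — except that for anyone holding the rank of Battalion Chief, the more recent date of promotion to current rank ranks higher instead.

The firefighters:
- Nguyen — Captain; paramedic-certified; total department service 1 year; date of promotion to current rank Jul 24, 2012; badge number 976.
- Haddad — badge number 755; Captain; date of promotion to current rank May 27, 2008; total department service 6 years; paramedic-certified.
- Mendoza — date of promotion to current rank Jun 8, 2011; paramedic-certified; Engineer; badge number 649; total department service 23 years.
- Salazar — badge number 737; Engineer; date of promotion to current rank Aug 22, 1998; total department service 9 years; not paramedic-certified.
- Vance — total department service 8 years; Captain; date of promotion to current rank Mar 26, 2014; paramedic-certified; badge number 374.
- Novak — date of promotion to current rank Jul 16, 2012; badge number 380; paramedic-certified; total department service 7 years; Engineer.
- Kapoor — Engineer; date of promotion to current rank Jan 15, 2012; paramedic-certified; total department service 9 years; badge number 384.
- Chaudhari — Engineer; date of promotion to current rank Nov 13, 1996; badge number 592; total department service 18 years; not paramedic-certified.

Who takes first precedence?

By rank: Haddad, Nguyen and Vance (Captain); then Mendoza, Kapoor, Novak, Chaudhari and Salazar (Engineer).
Haddad, Nguyen and Vance are each paramedic-certified, so the next rule applies.
Among Haddad, Nguyen and Vance, by date of promotion to current rank (earlier first): Haddad (May 27, 2008) before Nguyen (Jul 24, 2012) before Vance (Mar 26, 2014).
Among Mendoza, Kapoor, Novak, Chaudhari and Salazar, paramedic-certified before not paramedic-certified: Mendoza, Kapoor and Novak (paramedic-certified) before Chaudhari and Salazar (not paramedic-certified).
Among Mendoza, Kapoor and Novak, by date of promotion to current rank (earlier first): Mendoza (Jun 8, 2011) before Kapoor (Jan 15, 2012) before Novak (Jul 16, 2012).
Among Chaudhari and Salazar, by date of promotion to current rank (earlier first): Chaudhari (Nov 13, 1996) before Salazar (Aug 22, 1998).
Order: Haddad, Nguyen, Vance, Mendoza, Kapoor, Novak, Chaudhari, Salazar.

Haddad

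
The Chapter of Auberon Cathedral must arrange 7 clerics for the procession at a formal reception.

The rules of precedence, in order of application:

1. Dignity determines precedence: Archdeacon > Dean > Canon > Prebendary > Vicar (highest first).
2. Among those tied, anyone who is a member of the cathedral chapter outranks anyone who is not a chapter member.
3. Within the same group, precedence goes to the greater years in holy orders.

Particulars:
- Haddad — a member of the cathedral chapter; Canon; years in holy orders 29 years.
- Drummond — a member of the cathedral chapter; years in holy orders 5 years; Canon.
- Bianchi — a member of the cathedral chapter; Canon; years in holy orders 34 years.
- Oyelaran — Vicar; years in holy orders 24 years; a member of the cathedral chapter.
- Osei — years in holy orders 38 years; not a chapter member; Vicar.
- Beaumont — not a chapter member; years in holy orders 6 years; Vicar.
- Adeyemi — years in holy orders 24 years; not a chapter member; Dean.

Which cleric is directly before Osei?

Oyelaran

By dignity: Adeyemi (Dean); then Bianchi, Haddad and Drummond (Canon); then Oyelaran, Osei and Beaumont (Vicar).
Bianchi, Haddad and Drummond are each a member of the cathedral chapter, so the next rule applies.
Among Bianchi, Haddad and Drummond, by years in holy orders (higher first): Bianchi (34 years) before Haddad (29 years) before Drummond (5 years).
Among Oyelaran, Osei and Beaumont, a member of the cathedral chapter before not a chapter member: Oyelaran (a member of the cathedral chapter) before Osei and Beaumont (not a chapter member).
Among Osei and Beaumont, by years in holy orders (higher first): Osei (38 years) before Beaumont (6 years).
Order: Adeyemi, Bianchi, Haddad, Drummond, Oyelaran, Osei, Beaumont.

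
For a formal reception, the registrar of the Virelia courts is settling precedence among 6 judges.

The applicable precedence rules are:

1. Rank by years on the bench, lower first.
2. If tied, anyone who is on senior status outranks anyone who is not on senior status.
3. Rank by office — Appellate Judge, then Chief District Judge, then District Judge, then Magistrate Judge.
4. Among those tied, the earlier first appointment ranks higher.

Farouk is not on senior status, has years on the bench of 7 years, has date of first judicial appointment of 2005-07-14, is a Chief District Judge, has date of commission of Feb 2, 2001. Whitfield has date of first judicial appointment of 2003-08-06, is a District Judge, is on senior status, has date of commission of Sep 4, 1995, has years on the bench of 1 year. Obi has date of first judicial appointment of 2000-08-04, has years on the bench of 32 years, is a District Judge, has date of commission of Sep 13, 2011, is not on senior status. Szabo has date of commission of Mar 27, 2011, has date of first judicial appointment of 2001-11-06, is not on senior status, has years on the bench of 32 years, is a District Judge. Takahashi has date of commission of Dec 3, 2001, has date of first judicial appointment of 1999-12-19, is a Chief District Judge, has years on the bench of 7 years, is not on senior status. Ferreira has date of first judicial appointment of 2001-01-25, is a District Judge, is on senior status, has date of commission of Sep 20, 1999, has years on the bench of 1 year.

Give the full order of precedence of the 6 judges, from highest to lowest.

By years on the bench (lower first): Ferreira and Whitfield (both 1 year); then Takahashi and Farouk (both 7 years); then Obi and Szabo (both 32 years).
Ferreira and Whitfield are each on senior status, so the next rule applies.
Ferreira and Whitfield are each District Judge, so the next rule applies.
Among Ferreira and Whitfield, by date of first judicial appointment (earlier first): Ferreira (2001-01-25) before Whitfield (2003-08-06).
Takahashi and Farouk are each not on senior status, so the next rule applies.
Takahashi and Farouk are each Chief District Judge, so the next rule applies.
Among Takahashi and Farouk, by date of first judicial appointment (earlier first): Takahashi (1999-12-19) before Farouk (2005-07-14).
Obi and Szabo are each not on senior status, so the next rule applies.
Obi and Szabo are each District Judge, so the next rule applies.
Among Obi and Szabo, by date of first judicial appointment (earlier first): Obi (2000-08-04) before Szabo (2001-11-06).
Full order: Ferreira, Whitfield, Takahashi, Farouk, Obi, Szabo.

Ferreira, Whitfield, Takahashi, Farouk, Obi, Szabo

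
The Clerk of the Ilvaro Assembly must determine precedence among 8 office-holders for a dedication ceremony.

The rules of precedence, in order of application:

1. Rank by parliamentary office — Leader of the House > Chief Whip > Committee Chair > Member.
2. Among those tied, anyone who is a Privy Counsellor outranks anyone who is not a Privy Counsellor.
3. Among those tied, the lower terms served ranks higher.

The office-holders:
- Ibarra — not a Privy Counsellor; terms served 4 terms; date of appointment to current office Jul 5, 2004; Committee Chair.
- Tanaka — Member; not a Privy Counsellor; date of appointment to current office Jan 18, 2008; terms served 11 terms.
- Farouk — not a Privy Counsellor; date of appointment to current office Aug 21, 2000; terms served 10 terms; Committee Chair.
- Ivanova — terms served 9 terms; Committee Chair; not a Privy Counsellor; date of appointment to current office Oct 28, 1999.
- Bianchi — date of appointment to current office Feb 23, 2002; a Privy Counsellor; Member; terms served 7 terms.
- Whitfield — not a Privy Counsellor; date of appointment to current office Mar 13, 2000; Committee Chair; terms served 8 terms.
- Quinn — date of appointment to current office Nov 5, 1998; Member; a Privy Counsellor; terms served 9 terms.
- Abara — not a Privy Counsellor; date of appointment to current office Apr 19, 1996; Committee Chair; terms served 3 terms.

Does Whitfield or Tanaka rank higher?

By parliamentary office: Abara, Ibarra, Whitfield, Ivanova and Farouk (Committee Chair); then Bianchi, Quinn and Tanaka (Member).
Abara, Ibarra, Whitfield, Ivanova and Farouk are each not a Privy Counsellor, so the next rule applies.
Among Abara, Ibarra, Whitfield, Ivanova and Farouk, by terms served (lower first): Abara (3 terms) before Ibarra (4 terms) before Whitfield (8 terms) before Ivanova (9 terms) before Farouk (10 terms).
Among Bianchi, Quinn and Tanaka, a Privy Counsellor before not a Privy Counsellor: Bianchi and Quinn (a Privy Counsellor) before Tanaka (not a Privy Counsellor).
Among Bianchi and Quinn, by terms served (lower first): Bianchi (7 terms) before Quinn (9 terms).
So Whitfield takes precedence.

Whitfield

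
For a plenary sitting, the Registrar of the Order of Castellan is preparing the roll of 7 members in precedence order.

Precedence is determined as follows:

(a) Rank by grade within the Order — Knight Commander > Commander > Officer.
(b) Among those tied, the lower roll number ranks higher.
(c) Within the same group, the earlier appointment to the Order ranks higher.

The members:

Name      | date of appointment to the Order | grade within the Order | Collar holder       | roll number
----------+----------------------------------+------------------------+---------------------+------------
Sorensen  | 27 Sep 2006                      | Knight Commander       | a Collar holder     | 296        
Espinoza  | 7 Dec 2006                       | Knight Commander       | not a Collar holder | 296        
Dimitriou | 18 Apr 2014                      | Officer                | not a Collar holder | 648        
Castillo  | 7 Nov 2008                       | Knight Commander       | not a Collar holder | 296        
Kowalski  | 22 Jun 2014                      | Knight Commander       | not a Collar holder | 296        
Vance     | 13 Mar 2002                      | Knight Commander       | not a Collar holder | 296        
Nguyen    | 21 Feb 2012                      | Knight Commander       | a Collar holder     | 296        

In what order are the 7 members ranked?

Vance, Sorensen, Espinoza, Castillo, Nguyen, Kowalski, Dimitriou

By grade within the Order: Vance, Sorensen, Espinoza, Castillo, Nguyen and Kowalski (Knight Commander); then Dimitriou (Officer).
Vance, Sorensen, Espinoza, Castillo, Nguyen and Kowalski all have roll number 296, so the next rule applies.
Among Vance, Sorensen, Espinoza, Castillo, Nguyen and Kowalski, by date of appointment to the Order (earlier first): Vance (13 Mar 2002) before Sorensen (27 Sep 2006) before Espinoza (7 Dec 2006) before Castillo (7 Nov 2008) before Nguyen (21 Feb 2012) before Kowalski (22 Jun 2014).
Full order: Vance, Sorensen, Espinoza, Castillo, Nguyen, Kowalski, Dimitriou.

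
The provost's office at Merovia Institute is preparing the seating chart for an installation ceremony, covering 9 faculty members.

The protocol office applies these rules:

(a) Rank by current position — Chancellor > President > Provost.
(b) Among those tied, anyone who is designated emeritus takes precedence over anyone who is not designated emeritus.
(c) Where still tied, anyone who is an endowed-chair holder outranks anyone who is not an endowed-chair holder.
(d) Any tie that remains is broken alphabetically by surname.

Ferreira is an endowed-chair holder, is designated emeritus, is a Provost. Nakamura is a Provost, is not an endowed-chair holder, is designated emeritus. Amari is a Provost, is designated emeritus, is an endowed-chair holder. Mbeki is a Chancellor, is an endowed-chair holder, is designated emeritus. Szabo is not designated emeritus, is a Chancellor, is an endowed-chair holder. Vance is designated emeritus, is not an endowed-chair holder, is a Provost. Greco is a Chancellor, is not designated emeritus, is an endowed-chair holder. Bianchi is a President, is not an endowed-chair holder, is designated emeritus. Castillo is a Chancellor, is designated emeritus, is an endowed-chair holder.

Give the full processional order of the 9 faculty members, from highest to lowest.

Castillo, Mbeki, Greco, Szabo, Bianchi, Amari, Ferreira, Nakamura, Vance

By current position: Castillo, Mbeki, Greco and Szabo (Chancellor); then Bianchi (President); then Amari, Ferreira, Nakamura and Vance (Provost).
Among Castillo, Mbeki, Greco and Szabo, designated emeritus before not designated emeritus: Castillo and Mbeki (designated emeritus) before Greco and Szabo (not designated emeritus).
Castillo and Mbeki are each an endowed-chair holder, so the next rule applies.
Among Castillo and Mbeki, alphabetically by surname: Castillo before Mbeki.
Greco and Szabo are each an endowed-chair holder, so the next rule applies.
Among Greco and Szabo, alphabetically by surname: Greco before Szabo.
Amari, Ferreira, Nakamura and Vance are each designated emeritus, so the next rule applies.
Among Amari, Ferreira, Nakamura and Vance, an endowed-chair holder before not an endowed-chair holder: Amari and Ferreira (an endowed-chair holder) before Nakamura and Vance (not an endowed-chair holder).
Among Amari and Ferreira, alphabetically by surname: Amari before Ferreira.
Among Nakamura and Vance, alphabetically by surname: Nakamura before Vance.
Full order: Castillo, Mbeki, Greco, Szabo, Bianchi, Amari, Ferreira, Nakamura, Vance.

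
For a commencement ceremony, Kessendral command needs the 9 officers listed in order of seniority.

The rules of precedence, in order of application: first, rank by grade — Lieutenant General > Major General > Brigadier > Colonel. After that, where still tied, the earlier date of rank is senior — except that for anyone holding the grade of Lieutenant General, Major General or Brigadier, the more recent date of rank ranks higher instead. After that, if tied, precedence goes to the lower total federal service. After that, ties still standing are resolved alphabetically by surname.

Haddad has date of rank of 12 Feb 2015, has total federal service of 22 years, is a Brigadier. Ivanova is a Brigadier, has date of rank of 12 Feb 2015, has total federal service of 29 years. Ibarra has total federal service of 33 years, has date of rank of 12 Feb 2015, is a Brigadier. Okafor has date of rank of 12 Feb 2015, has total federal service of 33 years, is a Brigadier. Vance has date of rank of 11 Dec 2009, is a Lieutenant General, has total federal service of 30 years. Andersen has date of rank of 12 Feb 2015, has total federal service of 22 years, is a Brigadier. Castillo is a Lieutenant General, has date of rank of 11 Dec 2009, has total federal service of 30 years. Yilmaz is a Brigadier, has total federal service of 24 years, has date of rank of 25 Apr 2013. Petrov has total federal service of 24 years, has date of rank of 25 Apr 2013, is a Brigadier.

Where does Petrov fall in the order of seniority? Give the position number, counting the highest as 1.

8

By grade: Castillo and Vance (Lieutenant General); then Andersen, Haddad, Ivanova, Ibarra, Okafor, Petrov and Yilmaz (Brigadier).
Castillo and Vance both have date of rank 11 Dec 2009, so the next rule applies.
Castillo and Vance both have total federal service 30 years, so the next rule applies.
Among Castillo and Vance, alphabetically by surname: Castillo before Vance.
Among Andersen, Haddad, Ivanova, Ibarra, Okafor, Petrov and Yilmaz, by date of rank (later first) (reversed rule for this group): Andersen, Haddad, Ivanova, Ibarra and Okafor (12 Feb 2015) before Petrov and Yilmaz (25 Apr 2013).
Among Andersen, Haddad, Ivanova, Ibarra and Okafor, by total federal service (lower first): Andersen and Haddad (22 years) before Ivanova (29 years) before Ibarra and Okafor (33 years).
Among Andersen and Haddad, alphabetically by surname: Andersen before Haddad.
Among Ibarra and Okafor, alphabetically by surname: Ibarra before Okafor.
Petrov and Yilmaz both have total federal service 24 years, so the next rule applies.
Among Petrov and Yilmaz, alphabetically by surname: Petrov before Yilmaz.
Order: Castillo, Vance, Andersen, Haddad, Ivanova, Ibarra, Okafor, Petrov, Yilmaz. So position 8.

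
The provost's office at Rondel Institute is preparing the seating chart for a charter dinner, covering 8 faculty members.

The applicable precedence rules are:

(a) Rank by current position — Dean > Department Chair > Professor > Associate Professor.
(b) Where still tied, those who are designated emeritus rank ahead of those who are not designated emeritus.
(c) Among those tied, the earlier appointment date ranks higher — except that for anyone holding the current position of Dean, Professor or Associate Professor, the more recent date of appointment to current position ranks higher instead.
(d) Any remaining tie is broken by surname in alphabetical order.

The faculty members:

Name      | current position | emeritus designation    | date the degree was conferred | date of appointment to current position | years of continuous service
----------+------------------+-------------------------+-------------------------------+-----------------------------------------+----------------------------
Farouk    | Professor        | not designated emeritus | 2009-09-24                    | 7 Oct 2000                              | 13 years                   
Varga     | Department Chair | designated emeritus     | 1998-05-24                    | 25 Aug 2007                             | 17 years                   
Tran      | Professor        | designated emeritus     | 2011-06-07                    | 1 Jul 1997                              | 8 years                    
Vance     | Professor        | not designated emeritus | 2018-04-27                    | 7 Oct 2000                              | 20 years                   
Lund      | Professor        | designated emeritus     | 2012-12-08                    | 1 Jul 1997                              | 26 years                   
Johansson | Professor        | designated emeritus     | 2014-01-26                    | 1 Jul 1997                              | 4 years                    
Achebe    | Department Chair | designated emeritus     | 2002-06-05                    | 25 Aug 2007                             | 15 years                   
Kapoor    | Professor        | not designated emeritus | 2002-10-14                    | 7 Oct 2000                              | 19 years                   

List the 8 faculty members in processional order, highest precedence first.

Achebe, Varga, Johansson, Lund, Tran, Farouk, Kapoor, Vance

By current position: Achebe and Varga (Department Chair); then Johansson, Lund, Tran, Farouk, Kapoor and Vance (Professor).
Achebe and Varga are each designated emeritus, so the next rule applies.
Achebe and Varga both have date of appointment to current position 25 Aug 2007, so the next rule applies.
Among Achebe and Varga, alphabetically by surname: Achebe before Varga.
Among Johansson, Lund, Tran, Farouk, Kapoor and Vance, designated emeritus before not designated emeritus: Johansson, Lund and Tran (designated emeritus) before Farouk, Kapoor and Vance (not designated emeritus).
Johansson, Lund and Tran all have date of appointment to current position 1 Jul 1997, so the next rule applies.
Among Johansson, Lund and Tran, alphabetically by surname: Johansson before Lund before Tran.
Farouk, Kapoor and Vance all have date of appointment to current position 7 Oct 2000, so the next rule applies.
Among Farouk, Kapoor and Vance, alphabetically by surname: Farouk before Kapoor before Vance.
Full order: Achebe, Varga, Johansson, Lund, Tran, Farouk, Kapoor, Vance.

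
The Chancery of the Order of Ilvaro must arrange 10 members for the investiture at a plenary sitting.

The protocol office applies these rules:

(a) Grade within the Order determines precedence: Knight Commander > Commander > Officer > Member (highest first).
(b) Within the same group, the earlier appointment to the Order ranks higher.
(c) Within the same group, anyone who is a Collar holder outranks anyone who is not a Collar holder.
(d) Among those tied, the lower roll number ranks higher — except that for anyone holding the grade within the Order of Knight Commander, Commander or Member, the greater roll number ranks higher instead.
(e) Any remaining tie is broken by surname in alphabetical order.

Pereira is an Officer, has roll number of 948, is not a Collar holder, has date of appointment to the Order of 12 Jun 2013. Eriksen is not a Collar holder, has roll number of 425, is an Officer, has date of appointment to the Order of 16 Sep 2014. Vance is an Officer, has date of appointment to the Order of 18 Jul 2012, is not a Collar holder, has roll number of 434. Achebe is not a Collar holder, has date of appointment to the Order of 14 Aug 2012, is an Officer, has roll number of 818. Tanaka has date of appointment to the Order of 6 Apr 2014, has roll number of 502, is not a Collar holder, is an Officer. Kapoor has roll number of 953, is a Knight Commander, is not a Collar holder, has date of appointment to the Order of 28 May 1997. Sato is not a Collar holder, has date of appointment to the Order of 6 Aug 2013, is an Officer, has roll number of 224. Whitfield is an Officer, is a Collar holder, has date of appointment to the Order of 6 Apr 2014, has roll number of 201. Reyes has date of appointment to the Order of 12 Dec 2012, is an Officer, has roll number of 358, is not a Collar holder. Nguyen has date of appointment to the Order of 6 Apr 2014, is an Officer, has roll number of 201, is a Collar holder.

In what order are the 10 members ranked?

By grade within the Order: Kapoor (Knight Commander); then Vance, Achebe, Reyes, Pereira, Sato, Nguyen, Whitfield, Tanaka and Eriksen (Officer).
Among Vance, Achebe, Reyes, Pereira, Sato, Nguyen, Whitfield, Tanaka and Eriksen, by date of appointment to the Order (earlier first): Vance (18 Jul 2012) before Achebe (14 Aug 2012) before Reyes (12 Dec 2012) before Pereira (12 Jun 2013) before Sato (6 Aug 2013) before Nguyen, Whitfield and Tanaka (6 Apr 2014) before Eriksen (16 Sep 2014).
Among Nguyen, Whitfield and Tanaka, a Collar holder before not a Collar holder: Nguyen and Whitfield (a Collar holder) before Tanaka (not a Collar holder).
Nguyen and Whitfield both have roll number 201, so the next rule applies.
Among Nguyen and Whitfield, alphabetically by surname: Nguyen before Whitfield.
Full order: Kapoor, Vance, Achebe, Reyes, Pereira, Sato, Nguyen, Whitfield, Tanaka, Eriksen.

Kapoor, Vance, Achebe, Reyes, Pereira, Sato, Nguyen, Whitfield, Tanaka, Eriksen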